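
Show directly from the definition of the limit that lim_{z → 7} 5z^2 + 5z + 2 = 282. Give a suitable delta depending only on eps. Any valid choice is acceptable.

Suppose eps > 0. We want delta > 0 such that 0 < |z − 7| < delta implies |(5z^2 + 5z + 2) − 282| < eps.
(5z^2 + 5z + 2) − 282 = 5z^2 + 5z - 280 = (z − 7)(5z + 40).
So |(5z^2 + 5z + 2) − 282| = |z − 7|·|5z + 40|.
Require delta ≤ 1. Then |z − 7| < 1 gives |z| < 8, and by the triangle inequality |5z + 40| ≤ 5·8 + 40 = 80.
Hence |(5z^2 + 5z + 2) − 282| ≤ 80|z − 7| < eps provided |z − 7| < eps/80.
Take delta = min(1, eps/80). Then 0 < |z − 7| < delta gives both |z − 7| < 1 and |z − 7| < eps/80, so |(5z^2 + 5z + 2) − 282| < eps.

delta = min(1, eps/80)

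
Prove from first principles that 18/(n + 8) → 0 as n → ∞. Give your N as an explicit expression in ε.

Let ε > 0. For n ≥ 1, |18/(n + 8) − 0| = 18/(n + 8) ≤ 18/n.
We need 18/n < ε, i.e. n > 18/ε.
Take N = 18/ε. If n > N then |18/(n + 8)| ≤ 18/n < ε.

N = 18/ε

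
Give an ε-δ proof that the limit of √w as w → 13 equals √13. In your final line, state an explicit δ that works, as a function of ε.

Let ε > 0. We want δ > 0 such that 0 < |w − 13| < δ implies |√w − √13| < ε.
Rationalise: √w − √13 = (w − 13)/(√w + √13), so |√w − √13| = |w − 13|/(√w + √13).
Restrict δ ≤ 13 so that |w − 13| < 13 forces w > 0, and then √w + √13 > √13.
Hence |√w − √13| < |w − 13|/√13, which is < ε once |w − 13| < √13·ε.
Take δ = min(13, √13·ε). If 0 < |w − 13| < δ then w > 0 and |√w − √13| < |w − 13|/√13 < ε.

δ = min(13, √13·ε)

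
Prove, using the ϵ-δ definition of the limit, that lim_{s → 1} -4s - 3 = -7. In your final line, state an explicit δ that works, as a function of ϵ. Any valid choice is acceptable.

δ = ϵ/4

Suppose ϵ > 0. We need δ > 0 so that 0 < |s − 1| < δ implies |(-4s - 3) + 7| < ϵ.
Since (-4s - 3) + 7 = -4(s − 1), we have |(-4s - 3) + 7| = 4|s − 1|.
Thus it suffices that |s − 1| < ϵ/4.
Choosing δ = ϵ/4 gives |(-4s - 3) + 7| = 4|s − 1| < ϵ whenever |s − 1| < δ.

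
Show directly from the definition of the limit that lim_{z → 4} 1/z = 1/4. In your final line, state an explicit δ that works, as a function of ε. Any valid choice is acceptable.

δ = min(2, 8ε)

Suppose ε > 0. We seek δ > 0 such that 0 < |z − 4| < δ implies |1/z − (1/4)| < ε.
|1/z − (1/4)| = |4 − z|/(4·|z|) = |z − 4|/(4|z|).
Require δ ≤ 2 so that |z| > 4 − 2 = 2, hence 4|z| > 8.
Then |1/z − (1/4)| < |z − 4|/8, which is < ε when |z − 4| < 8ε.
Take δ = min(2, 8ε). Then 0 < |z − 4| < δ gives both |z − 4| < 2 and |z − 4| < 8ε, so |1/z − (1/4)| < ε.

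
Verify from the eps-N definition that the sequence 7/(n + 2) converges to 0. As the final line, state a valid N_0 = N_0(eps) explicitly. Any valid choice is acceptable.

Fix eps > 0. For n ≥ 1, |7/(n + 2) − 0| = 7/(n + 2) ≤ 7/n.
We need 7/n < eps, i.e. n > 7/eps.
Take N_0 = 7/eps. If n > N_0 then |7/(n + 2)| ≤ 7/n < eps.

N_0 = 7/eps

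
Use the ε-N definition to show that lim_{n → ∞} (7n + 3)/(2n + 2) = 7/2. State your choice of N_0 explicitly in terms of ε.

N_0 = 2/ε

Let ε > 0 be given. For n ≥ 1, |(7n + 3)/(2n + 2) − (7/2)| = |-8|/(2(2n + 2)) = 8/(2(2n + 2)).
Since 2n + 2 ≥ 2n for n ≥ 1, this is ≤ 8/(2·2n) = 2/n.
So |(7n + 3)/(2n + 2) − (7/2)| < ε whenever n > 2/ε.
Take N_0 = 2/ε. If n > N_0 then |(7n + 3)/(2n + 2) − (7/2)| ≤ 2/n < ε.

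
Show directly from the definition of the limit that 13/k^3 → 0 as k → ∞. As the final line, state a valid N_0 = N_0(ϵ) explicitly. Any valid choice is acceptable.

N_0 = (13/ϵ)^{1/3}

Fix ϵ > 0. For k ≥ 1, |13/k^3 − 0| = 13/k^3.
13/k^3 < ϵ ⇔ k^3 > 13/ϵ ⇔ k > (13/ϵ)^{1/3}.
Take N_0 = (13/ϵ)^{1/3}. Then k > N_0 implies 13/k^3 < ϵ.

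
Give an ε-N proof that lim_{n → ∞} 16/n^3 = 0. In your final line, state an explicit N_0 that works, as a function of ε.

Fix ε > 0. For n ≥ 1, |16/n^3 − 0| = 16/n^3.
16/n^3 < ε ⇔ n^3 > 16/ε ⇔ n > (16/ε)^{1/3}.
Take N_0 = (16/ε)^{1/3}. Then n > N_0 implies 16/n^3 < ε.

N_0 = (16/ε)^{1/3}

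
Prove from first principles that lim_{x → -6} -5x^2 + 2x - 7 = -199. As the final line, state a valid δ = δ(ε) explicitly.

Fix ε > 0. We want δ > 0 such that 0 < |x + 6| < δ implies |(-5x^2 + 2x - 7) + 199| < ε.
(-5x^2 + 2x - 7) + 199 = -5x^2 + 2x + 192 = (x + 6)(-5x + 32).
So |(-5x^2 + 2x - 7) + 199| = |x + 6|·|-5x + 32|.
Require δ ≤ 1. Then |x + 6| < 1 gives |x| < 7, and by the triangle inequality |-5x + 32| ≤ 5·7 + 32 = 67.
Hence |(-5x^2 + 2x - 7) + 199| ≤ 67|x + 6| < ε provided |x + 6| < ε/67.
Take δ = min(1, ε/67). Then 0 < |x + 6| < δ gives both |x + 6| < 1 and |x + 6| < ε/67, so |(-5x^2 + 2x - 7) + 199| < ε.

δ = min(1, ε/67)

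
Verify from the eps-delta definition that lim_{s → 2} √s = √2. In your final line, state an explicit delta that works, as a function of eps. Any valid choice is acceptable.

Let eps > 0 be given. We want delta > 0 such that 0 < |s − 2| < delta implies |√s − √2| < eps.
Rationalise: √s − √2 = (s − 2)/(√s + √2), so |√s − √2| = |s − 2|/(√s + √2).
Restrict delta ≤ 2 so that |s − 2| < 2 forces s > 0, and then √s + √2 > √2.
Hence |√s − √2| < |s − 2|/√2, which is < eps once |s − 2| < √2·eps.
Take delta = min(2, √2·eps). If 0 < |s − 2| < delta then s > 0 and |√s − √2| < |s − 2|/√2 < eps.

delta = min(2, √2·eps)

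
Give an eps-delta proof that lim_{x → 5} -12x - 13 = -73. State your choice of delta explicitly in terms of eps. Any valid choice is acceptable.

delta = eps/12

Let eps > 0 be given. We need delta > 0 so that 0 < |x − 5| < delta implies |(-12x - 13) + 73| < eps.
|(-12x - 13) + 73| = |-12x + 60| = 12|x − 5|.
So 12|x − 5| < eps exactly when |x − 5| < eps/12.
Take delta = eps/12. If 0 < |x − 5| < delta then |(-12x - 13) + 73| = 12|x − 5| < 12·(eps/12) = eps.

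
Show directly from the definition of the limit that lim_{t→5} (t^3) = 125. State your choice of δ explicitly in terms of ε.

δ = min(1, ε/91)

Let ε > 0. We seek δ > 0 with 0 < |t − 5| < δ ⇒ |t^3 − 125| < ε.
Factor: t^3 − 125 = (t − 5)(t^2 + 5t + 25), so |t^3 − 125| = |t − 5|·|t^2 + 5t + 25|.
Impose δ ≤ 1 so that |t| < 6; then |t^2 + 5t + 25| ≤ 91.
Hence |t^3 − 125| ≤ 91|t − 5|, which is < ε once |t − 5| < ε/91.
Take δ = min(1, ε/91). If 0 < |t − 5| < δ then both bounds hold and |t^3 − 125| ≤ 91|t − 5| < 91·(ε/91) = ε.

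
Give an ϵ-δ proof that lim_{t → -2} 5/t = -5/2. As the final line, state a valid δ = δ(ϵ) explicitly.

δ = min(1, (2/5)ϵ)

Let ϵ > 0. We seek δ > 0 such that 0 < |t + 2| < δ implies |5/t + 5/2| < ϵ.
|5/t + 5/2| = 5·|-2 − t|/(2·|t|) = 5|t + 2|/(2|t|).
Restrict δ ≤ 1. Then |t + 2| < 1 gives |t| > 1, so 2|t| > 2.
Then |5/t + 5/2| < 5|t + 2|/2, which is < ϵ when |t + 2| < (2/5)ϵ.
Take δ = min(1, (2/5)ϵ). Then 0 < |t + 2| < δ gives both |t + 2| < 1 and |t + 2| < (2/5)ϵ, so |5/t + 5/2| < ϵ.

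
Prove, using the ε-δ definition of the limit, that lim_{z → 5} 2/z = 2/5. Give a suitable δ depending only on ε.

Let ε > 0. We seek δ > 0 such that 0 < |z − 5| < δ implies |2/z − (2/5)| < ε.
|2/z − (2/5)| = 2·|5 − z|/(5·|z|) = 2|z − 5|/(5|z|).
Restrict δ ≤ 5/2. Then |z − 5| < 5/2 gives |z| > 5/2, so 5|z| > 25/2.
Then |2/z − (2/5)| < 2|z − 5|/(25/2), which is < ε when |z − 5| < (25/4)ε.
Take δ = min(5/2, (25/4)ε). Then 0 < |z − 5| < δ gives both |z − 5| < 5/2 and |z − 5| < (25/4)ε, so |2/z − (2/5)| < ε.

δ = min(5/2, (25/4)ε)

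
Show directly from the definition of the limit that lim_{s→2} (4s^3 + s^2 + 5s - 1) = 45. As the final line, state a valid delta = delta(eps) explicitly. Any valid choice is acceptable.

Suppose eps > 0. We want delta > 0 such that 0 < |s − 2| < delta implies |(4s^3 + s^2 + 5s - 1) − 45| < eps.
(4s^3 + s^2 + 5s - 1) − 45 = 4s^3 + s^2 + 5s - 46 = (s − 2)(4s^2 + 9s + 23).
So |(4s^3 + s^2 + 5s - 1) − 45| = |s − 2|·|4s^2 + 9s + 23|.
Assume first that |s − 2| < 1, so |s| < 3. Then |4s^2 + 9s + 23| ≤ 4·3^2 + 9·3 + 23 = 86.
Hence |(4s^3 + s^2 + 5s - 1) − 45| ≤ 86|s − 2| < eps provided |s − 2| < eps/86.
Take delta = min(1, eps/86). Then 0 < |s − 2| < delta gives both |s − 2| < 1 and |s − 2| < eps/86, so |(4s^3 + s^2 + 5s - 1) − 45| < eps.

delta = min(1, eps/86)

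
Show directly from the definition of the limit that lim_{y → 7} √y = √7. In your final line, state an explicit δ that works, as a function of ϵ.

Suppose ϵ > 0. We want δ > 0 such that 0 < |y − 7| < δ implies |√y − √7| < ϵ.
Multiplying by the conjugate, |√y − √7| = |y − 7|/(√y + √7).
Restrict δ ≤ 7 so that |y − 7| < 7 forces y > 0, and then √y + √7 > √7.
Hence |√y − √7| < |y − 7|/√7, which is < ϵ once |y − 7| < √7·ϵ.
Take δ = min(7, √7·ϵ). If 0 < |y − 7| < δ then y > 0 and |√y − √7| < |y − 7|/√7 < ϵ.

δ = min(7, √7·ϵ)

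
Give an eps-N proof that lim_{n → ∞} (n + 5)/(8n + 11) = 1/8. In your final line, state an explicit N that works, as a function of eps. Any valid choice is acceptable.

N = (29/64)/eps

Let eps > 0. For n ≥ 1, |(n + 5)/(8n + 11) − (1/8)| = |29|/(8(8n + 11)) = 29/(8(8n + 11)).
Since 8n + 11 ≥ 8n for n ≥ 1, this is ≤ 29/(8·8n) = (29/64)/n.
So |(n + 5)/(8n + 11) − (1/8)| < eps whenever n > (29/64)/eps.
Take N = (29/64)/eps. If n > N then |(n + 5)/(8n + 11) − (1/8)| ≤ (29/64)/n < eps.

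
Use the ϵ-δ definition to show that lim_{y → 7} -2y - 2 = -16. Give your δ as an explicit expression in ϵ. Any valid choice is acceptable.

δ = ϵ/2

Suppose ϵ > 0. We need δ > 0 so that 0 < |y − 7| < δ implies |(-2y - 2) + 16| < ϵ.
Since (-2y - 2) + 16 = -2(y − 7), we have |(-2y - 2) + 16| = 2|y − 7|.
Thus it suffices that |y − 7| < ϵ/2.
Take δ = ϵ/2. If 0 < |y − 7| < δ then |(-2y - 2) + 16| = 2|y − 7| < 2·(ϵ/2) = ϵ.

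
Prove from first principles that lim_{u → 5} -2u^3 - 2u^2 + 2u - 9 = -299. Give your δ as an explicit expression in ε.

Suppose ε > 0. We want δ > 0 such that 0 < |u − 5| < δ implies |(-2u^3 - 2u^2 + 2u - 9) + 299| < ε.
(-2u^3 - 2u^2 + 2u - 9) + 299 = -2u^3 - 2u^2 + 2u + 290 = (u − 5)(-2u^2 - 12u - 58).
So |(-2u^3 - 2u^2 + 2u - 9) + 299| = |u − 5|·|-2u^2 - 12u - 58|.
Assume first that |u − 5| < 1, so |u| < 6. Then |-2u^2 - 12u - 58| ≤ 2·6^2 + 12·6 + 58 = 202.
Hence |(-2u^3 - 2u^2 + 2u - 9) + 299| ≤ 202|u − 5| < ε provided |u − 5| < ε/202.
Take δ = min(1, ε/202). Then 0 < |u − 5| < δ gives both |u − 5| < 1 and |u − 5| < ε/202, so |(-2u^3 - 2u^2 + 2u - 9) + 299| < ε.

δ = min(1, ε/202)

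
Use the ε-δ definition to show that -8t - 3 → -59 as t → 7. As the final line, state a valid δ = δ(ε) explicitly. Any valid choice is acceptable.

δ = ε/8

Let ε > 0. We need δ > 0 so that 0 < |t − 7| < δ implies |(-8t - 3) + 59| < ε.
|(-8t - 3) + 59| = |-8t + 56| = 8|t − 7|.
So 8|t − 7| < ε exactly when |t − 7| < ε/8.
Choosing δ = ε/8 gives |(-8t - 3) + 59| = 8|t − 7| < ε whenever |t − 7| < δ.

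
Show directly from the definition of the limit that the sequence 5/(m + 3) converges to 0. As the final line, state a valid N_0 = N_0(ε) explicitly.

Fix ε > 0. For m ≥ 1, |5/(m + 3) − 0| = 5/(m + 3) ≤ 5/m.
We need 5/m < ε, i.e. m > 5/ε.
Take N_0 = 5/ε. If m > N_0 then |5/(m + 3)| ≤ 5/m < ε.

N_0 = 5/ε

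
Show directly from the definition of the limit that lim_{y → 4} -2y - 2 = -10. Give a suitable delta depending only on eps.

delta = eps/2

Suppose eps > 0. We need delta > 0 so that 0 < |y − 4| < delta implies |(-2y - 2) + 10| < eps.
|(-2y - 2) + 10| = |-2y + 8| = 2|y − 4|.
So 2|y − 4| < eps exactly when |y − 4| < eps/2.
Choosing delta = eps/2 gives |(-2y - 2) + 10| = 2|y − 4| < eps whenever |y − 4| < delta.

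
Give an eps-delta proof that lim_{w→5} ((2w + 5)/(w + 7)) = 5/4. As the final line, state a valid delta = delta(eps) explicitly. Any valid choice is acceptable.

Let eps > 0. We want delta > 0 with 0 < |w − 5| < delta ⇒ |(2w + 5)/(w + 7) − (5/4)| < eps.
Combining over a common denominator, (2w + 5)/(w + 7) − (5/4) = [(2w + 5)·12 − 15·(w + 7)] / [12·(w + 7)] = 9(w − 5) / (12(w + 7)).
So |(2w + 5)/(w + 7) − (5/4)| = 9|w − 5| / (12·|w + 7|).
Restrict delta ≤ 6. Then |w − 5| < 6 gives |w + 7| = |(w − 5) + 12| ≥ 12 − 6 = 6.
Hence |(2w + 5)/(w + 7) − (5/4)| < 9|w − 5|/(12·6) = (1/8)|w − 5|, which is < eps once |w − 5| < 8eps.
Take delta = min(6, 8eps). Then 0 < |w − 5| < delta forces both bounds, so |(2w + 5)/(w + 7) − (5/4)| < eps.

delta = min(6, 8eps)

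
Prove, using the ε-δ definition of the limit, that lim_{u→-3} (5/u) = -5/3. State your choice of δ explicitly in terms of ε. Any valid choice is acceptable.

δ = min(3/2, (9/10)ε)

Fix ε > 0. We seek δ > 0 such that 0 < |u + 3| < δ implies |5/u + 5/3| < ε.
|5/u + 5/3| = 5·|-3 − u|/(3·|u|) = 5|u + 3|/(3|u|).
Require δ ≤ 3/2 so that |u| > 3 − 3/2 = 3/2, hence 3|u| > 9/2.
Then |5/u + 5/3| < 5|u + 3|/(9/2), which is < ε when |u + 3| < (9/10)ε.
Take δ = min(3/2, (9/10)ε). Then 0 < |u + 3| < δ gives both |u + 3| < 3/2 and |u + 3| < (9/10)ε, so |5/u + 5/3| < ε.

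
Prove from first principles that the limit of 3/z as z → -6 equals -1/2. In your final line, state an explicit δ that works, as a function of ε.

δ = min(3, 6ε)

Suppose ε > 0. We seek δ > 0 such that 0 < |z + 6| < δ implies |3/z + 1/2| < ε.
|3/z + 1/2| = 3·|-6 − z|/(6·|z|) = 3|z + 6|/(6|z|).
Restrict δ ≤ 3. Then |z + 6| < 3 gives |z| > 3, so 6|z| > 18.
Then |3/z + 1/2| < 3|z + 6|/18, which is < ε when |z + 6| < 6ε.
Take δ = min(3, 6ε). Then 0 < |z + 6| < δ gives both |z + 6| < 3 and |z + 6| < 6ε, so |3/z + 1/2| < ε.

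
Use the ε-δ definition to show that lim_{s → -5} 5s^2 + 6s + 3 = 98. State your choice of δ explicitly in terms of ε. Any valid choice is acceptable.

Fix ε > 0. We want δ > 0 such that 0 < |s + 5| < δ implies |(5s^2 + 6s + 3) − 98| < ε.
(5s^2 + 6s + 3) − 98 = 5s^2 + 6s - 95 = (s + 5)(5s - 19).
So |(5s^2 + 6s + 3) − 98| = |s + 5|·|5s - 19|.
Assume first that |s + 5| < 2, so |s| < 7. Then |5s - 19| ≤ 5·7 + 19 = 54.
Hence |(5s^2 + 6s + 3) − 98| ≤ 54|s + 5| < ε provided |s + 5| < ε/54.
Choosing δ = min(2, ε/54) ensures both conditions, hence |(5s^2 + 6s + 3) − 98| < ε.

δ = min(2, ε/54)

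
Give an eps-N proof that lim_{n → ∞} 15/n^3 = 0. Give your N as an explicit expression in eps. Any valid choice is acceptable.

N = (15/eps)^{1/3}

Let eps > 0. For n ≥ 1, |15/n^3 − 0| = 15/n^3.
15/n^3 < eps ⇔ n^3 > 15/eps ⇔ n > (15/eps)^{1/3}.
Take N = (15/eps)^{1/3}. Then n > N implies 15/n^3 < eps.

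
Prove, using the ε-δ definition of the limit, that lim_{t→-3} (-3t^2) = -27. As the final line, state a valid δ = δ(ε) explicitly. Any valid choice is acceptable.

δ = min(2, ε/24)

Let ε > 0. We want δ > 0 such that 0 < |t + 3| < δ implies |(-3t^2) + 27| < ε.
(-3t^2) + 27 = -3t^2 + 27 = (t + 3)(-3t + 9).
So |(-3t^2) + 27| = |t + 3|·|-3t + 9|.
Assume first that |t + 3| < 2, so |t| < 5. Then |-3t + 9| ≤ 3·5 + 9 = 24.
Hence |(-3t^2) + 27| ≤ 24|t + 3| < ε provided |t + 3| < ε/24.
Choosing δ = min(2, ε/24) ensures both conditions, hence |(-3t^2) + 27| < ε.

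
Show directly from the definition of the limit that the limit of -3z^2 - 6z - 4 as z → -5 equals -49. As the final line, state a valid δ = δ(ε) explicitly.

δ = min(2, ε/30)

Suppose ε > 0. We want δ > 0 such that 0 < |z + 5| < δ implies |(-3z^2 - 6z - 4) + 49| < ε.
(-3z^2 - 6z - 4) + 49 = -3z^2 - 6z + 45 = (z + 5)(-3z + 9).
So |(-3z^2 - 6z - 4) + 49| = |z + 5|·|-3z + 9|.
Assume first that |z + 5| < 2, so |z| < 7. Then |-3z + 9| ≤ 3·7 + 9 = 30.
Hence |(-3z^2 - 6z - 4) + 49| ≤ 30|z + 5| < ε provided |z + 5| < ε/30.
Take δ = min(2, ε/30). Then 0 < |z + 5| < δ gives both |z + 5| < 2 and |z + 5| < ε/30, so |(-3z^2 - 6z - 4) + 49| < ε.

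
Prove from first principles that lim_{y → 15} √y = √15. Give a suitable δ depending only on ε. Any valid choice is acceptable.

δ = min(15, √15·ε)

Let ε > 0 be given. We want δ > 0 such that 0 < |y − 15| < δ implies |√y − √15| < ε.
Multiplying by the conjugate, |√y − √15| = |y − 15|/(√y + √15).
Restrict δ ≤ 15 so that |y − 15| < 15 forces y > 0, and then √y + √15 > √15.
Hence |√y − √15| < |y − 15|/√15, which is < ε once |y − 15| < √15·ε.
Take δ = min(15, √15·ε). If 0 < |y − 15| < δ then y > 0 and |√y − √15| < |y − 15|/√15 < ε.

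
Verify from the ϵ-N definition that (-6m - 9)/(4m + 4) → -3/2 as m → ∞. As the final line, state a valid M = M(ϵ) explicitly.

Let ϵ > 0 be given. For m ≥ 1, |(-6m - 9)/(4m + 4) + 3/2| = |-12|/(4(4m + 4)) = 12/(4(4m + 4)).
Since 4m + 4 ≥ 4m for m ≥ 1, this is ≤ 12/(4·4m) = (3/4)/m.
So |(-6m - 9)/(4m + 4) + 3/2| < ϵ whenever m > (3/4)/ϵ.
Take M = (3/4)/ϵ. If m > M then |(-6m - 9)/(4m + 4) + 3/2| ≤ (3/4)/m < ϵ.

M = (3/4)/ϵ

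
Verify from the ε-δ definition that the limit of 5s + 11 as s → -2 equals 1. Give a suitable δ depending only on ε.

δ = ε/5

Let ε > 0. We need δ > 0 so that 0 < |s + 2| < δ implies |(5s + 11) − 1| < ε.
Since (5s + 11) − 1 = 5(s + 2), we have |(5s + 11) − 1| = 5|s + 2|.
Thus it suffices that |s + 2| < ε/5.
Choosing δ = ε/5 gives |(5s + 11) − 1| = 5|s + 2| < ε whenever |s + 2| < δ.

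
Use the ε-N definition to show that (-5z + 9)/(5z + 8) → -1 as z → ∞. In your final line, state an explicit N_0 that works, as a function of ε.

N_0 = (17/5)/ε

Let ε > 0 be given. We seek N_0 > 0 such that z > N_0 implies |(-5z + 9)/(5z + 8) + 1| < ε.
(-5z + 9)/(5z + 8) + 1 = (5(-5z + 9) − (-5)(5z + 8)) / (5(5z + 8)) = 85/(5(5z + 8)).
For z > 0 we have 5z + 8 > 5z, so |(-5z + 9)/(5z + 8) + 1| = 85/(5(5z + 8)) < 85/(5·5z) = (17/5)/z.
Thus |(-5z + 9)/(5z + 8) + 1| < ε whenever z > (17/5)/ε.
Take N_0 = (17/5)/ε. If z > N_0 then |(-5z + 9)/(5z + 8) + 1| < (17/5)/z < ε.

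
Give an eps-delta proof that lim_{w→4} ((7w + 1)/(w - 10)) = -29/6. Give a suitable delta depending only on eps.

delta = min(3, (18/71)eps)

Fix eps > 0. We want delta > 0 with 0 < |w − 4| < delta ⇒ |(7w + 1)/(w - 10) + 29/6| < eps.
Combining over a common denominator, (7w + 1)/(w - 10) + 29/6 = [(7w + 1)·(-6) − 29·(w - 10)] / [(-6)·(w - 10)] = -71(w − 4) / ((-6)(w - 10)).
So |(7w + 1)/(w - 10) + 29/6| = 71|w − 4| / (6·|w − 10|).
Require delta ≤ 3, so |w − 10| ≥ |-6| − |w − 4| > 6 − 3 = 3.
Hence |(7w + 1)/(w - 10) + 29/6| < 71|w − 4|/(6·3) = (71/18)|w − 4|, which is < eps once |w − 4| < (18/71)eps.
Take delta = min(3, (18/71)eps). Then 0 < |w − 4| < delta forces both bounds, so |(7w + 1)/(w - 10) + 29/6| < eps.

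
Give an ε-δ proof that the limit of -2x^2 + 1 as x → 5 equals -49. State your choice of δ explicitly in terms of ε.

δ = min(1, ε/22)

Fix ε > 0. We want δ > 0 such that 0 < |x − 5| < δ implies |(-2x^2 + 1) + 49| < ε.
(-2x^2 + 1) + 49 = -2x^2 + 50 = (x − 5)(-2x - 10).
So |(-2x^2 + 1) + 49| = |x − 5|·|-2x - 10|.
Require δ ≤ 1. Then |x − 5| < 1 gives |x| < 6, and by the triangle inequality |-2x - 10| ≤ 2·6 + 10 = 22.
Hence |(-2x^2 + 1) + 49| ≤ 22|x − 5| < ε provided |x − 5| < ε/22.
Choosing δ = min(1, ε/22) ensures both conditions, hence |(-2x^2 + 1) + 49| < ε.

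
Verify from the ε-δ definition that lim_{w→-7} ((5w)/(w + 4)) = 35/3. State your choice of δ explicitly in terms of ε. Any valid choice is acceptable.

δ = min(3/2, (9/40)ε)

Let ε > 0. We want δ > 0 with 0 < |w + 7| < δ ⇒ |(5w)/(w + 4) − (35/3)| < ε.
Combining over a common denominator, (5w)/(w + 4) − (35/3) = [(5w)·(-3) − (-35)·(w + 4)] / [(-3)·(w + 4)] = 20(w + 7) / ((-3)(w + 4)).
So |(5w)/(w + 4) − (35/3)| = 20|w + 7| / (3·|w + 4|).
Require δ ≤ 3/2, so |w + 4| ≥ |-3| − |w + 7| > 3 − 3/2 = 3/2.
Hence |(5w)/(w + 4) − (35/3)| < 20|w + 7|/(3·(3/2)) = (40/9)|w + 7|, which is < ε once |w + 7| < (9/40)ε.
Take δ = min(3/2, (9/40)ε). Then 0 < |w + 7| < δ forces both bounds, so |(5w)/(w + 4) − (35/3)| < ε.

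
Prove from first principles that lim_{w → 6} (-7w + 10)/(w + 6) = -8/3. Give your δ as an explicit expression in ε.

Let ε > 0. We want δ > 0 with 0 < |w − 6| < δ ⇒ |(-7w + 10)/(w + 6) + 8/3| < ε.
Combining over a common denominator, (-7w + 10)/(w + 6) + 8/3 = [(-7w + 10)·12 − (-32)·(w + 6)] / [12·(w + 6)] = -52(w − 6) / (12(w + 6)).
So |(-7w + 10)/(w + 6) + 8/3| = 52|w − 6| / (12·|w + 6|).
Require δ ≤ 6, so |w + 6| ≥ |12| − |w − 6| > 12 − 6 = 6.
Hence |(-7w + 10)/(w + 6) + 8/3| < 52|w − 6|/(12·6) = (13/18)|w − 6|, which is < ε once |w − 6| < (18/13)ε.
Take δ = min(6, (18/13)ε). Then 0 < |w − 6| < δ forces both bounds, so |(-7w + 10)/(w + 6) + 8/3| < ε.

δ = min(6, (18/13)ε)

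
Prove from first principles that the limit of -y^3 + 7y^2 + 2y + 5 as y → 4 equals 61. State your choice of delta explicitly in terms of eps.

Suppose eps > 0. We want delta > 0 such that 0 < |y − 4| < delta implies |(-y^3 + 7y^2 + 2y + 5) − 61| < eps.
(-y^3 + 7y^2 + 2y + 5) − 61 = -y^3 + 7y^2 + 2y - 56 = (y − 4)(-y^2 + 3y + 14).
So |(-y^3 + 7y^2 + 2y + 5) − 61| = |y − 4|·|-y^2 + 3y + 14|.
Require delta ≤ 2. Then |y − 4| < 2 gives |y| < 6, and by the triangle inequality |-y^2 + 3y + 14| ≤ 6^2 + 3·6 + 14 = 68.
Hence |(-y^3 + 7y^2 + 2y + 5) − 61| ≤ 68|y − 4| < eps provided |y − 4| < eps/68.
Take delta = min(2, eps/68). Then 0 < |y − 4| < delta gives both |y − 4| < 2 and |y − 4| < eps/68, so |(-y^3 + 7y^2 + 2y + 5) − 61| < eps.

delta = min(2, eps/68)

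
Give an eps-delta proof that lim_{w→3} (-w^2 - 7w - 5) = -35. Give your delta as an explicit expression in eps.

delta = min(1, eps/14)

Let eps > 0. We want delta > 0 such that 0 < |w − 3| < delta implies |(-w^2 - 7w - 5) + 35| < eps.
(-w^2 - 7w - 5) + 35 = -w^2 - 7w + 30 = (w − 3)(-w - 10).
So |(-w^2 - 7w - 5) + 35| = |w − 3|·|-w - 10|.
Assume first that |w − 3| < 1, so |w| < 4. Then |-w - 10| ≤ 4 + 10 = 14.
Hence |(-w^2 - 7w - 5) + 35| ≤ 14|w − 3| < eps provided |w − 3| < eps/14.
Choosing delta = min(1, eps/14) ensures both conditions, hence |(-w^2 - 7w - 5) + 35| < eps.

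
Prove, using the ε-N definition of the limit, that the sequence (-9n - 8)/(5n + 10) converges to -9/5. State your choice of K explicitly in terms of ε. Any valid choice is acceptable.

Fix ε > 0. For n ≥ 1, |(-9n - 8)/(5n + 10) + 9/5| = |50|/(5(5n + 10)) = 50/(5(5n + 10)).
Since 5n + 10 ≥ 5n for n ≥ 1, this is ≤ 50/(5·5n) = 2/n.
So |(-9n - 8)/(5n + 10) + 9/5| < ε whenever n > 2/ε.
Take K = 2/ε. If n > K then |(-9n - 8)/(5n + 10) + 9/5| ≤ 2/n < ε.

K = 2/ε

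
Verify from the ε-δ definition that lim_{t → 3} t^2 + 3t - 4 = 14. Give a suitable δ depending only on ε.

Suppose ε > 0. We want δ > 0 such that 0 < |t − 3| < δ implies |(t^2 + 3t - 4) − 14| < ε.
(t^2 + 3t - 4) − 14 = t^2 + 3t - 18 = (t − 3)(t + 6).
So |(t^2 + 3t - 4) − 14| = |t − 3|·|t + 6|.
Require δ ≤ 2. Then |t − 3| < 2 gives |t| < 5, and by the triangle inequality |t + 6| ≤ 5 + 6 = 11.
Hence |(t^2 + 3t - 4) − 14| ≤ 11|t − 3| < ε provided |t − 3| < ε/11.
Choosing δ = min(2, ε/11) ensures both conditions, hence |(t^2 + 3t - 4) − 14| < ε.

δ = min(2, ε/11)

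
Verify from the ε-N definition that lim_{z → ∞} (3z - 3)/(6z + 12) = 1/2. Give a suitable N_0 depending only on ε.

N_0 = (3/2)/ε

Suppose ε > 0. We seek N_0 > 0 such that z > N_0 implies |(3z - 3)/(6z + 12) − (1/2)| < ε.
(3z - 3)/(6z + 12) − (1/2) = (6(3z - 3) − 3(6z + 12)) / (6(6z + 12)) = -54/(6(6z + 12)).
For z > 0 we have 6z + 12 > 6z, so |(3z - 3)/(6z + 12) − (1/2)| = 54/(6(6z + 12)) < 54/(6·6z) = (3/2)/z.
Thus |(3z - 3)/(6z + 12) − (1/2)| < ε whenever z > (3/2)/ε.
Take N_0 = (3/2)/ε. If z > N_0 then |(3z - 3)/(6z + 12) − (1/2)| < (3/2)/z < ε.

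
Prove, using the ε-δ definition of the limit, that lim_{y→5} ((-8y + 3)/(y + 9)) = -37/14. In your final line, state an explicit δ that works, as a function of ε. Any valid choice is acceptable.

δ = min(7, (98/75)ε)

Suppose ε > 0. We want δ > 0 with 0 < |y − 5| < δ ⇒ |(-8y + 3)/(y + 9) + 37/14| < ε.
Combining over a common denominator, (-8y + 3)/(y + 9) + 37/14 = [(-8y + 3)·14 − (-37)·(y + 9)] / [14·(y + 9)] = -75(y − 5) / (14(y + 9)).
So |(-8y + 3)/(y + 9) + 37/14| = 75|y − 5| / (14·|y + 9|).
Restrict δ ≤ 7. Then |y − 5| < 7 gives |y + 9| = |(y − 5) + 14| ≥ 14 − 7 = 7.
Hence |(-8y + 3)/(y + 9) + 37/14| < 75|y − 5|/(14·7) = (75/98)|y − 5|, which is < ε once |y − 5| < (98/75)ε.
Take δ = min(7, (98/75)ε). Then 0 < |y − 5| < δ forces both bounds, so |(-8y + 3)/(y + 9) + 37/14| < ε.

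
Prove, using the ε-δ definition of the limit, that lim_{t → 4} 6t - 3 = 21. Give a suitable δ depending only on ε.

Fix ε > 0. We need δ > 0 so that 0 < |t − 4| < δ implies |(6t - 3) − 21| < ε.
Since (6t - 3) − 21 = 6(t − 4), we have |(6t - 3) − 21| = 6|t − 4|.
So 6|t − 4| < ε exactly when |t − 4| < ε/6.
Choosing δ = ε/6 gives |(6t - 3) − 21| = 6|t − 4| < ε whenever |t − 4| < δ.

δ = ε/6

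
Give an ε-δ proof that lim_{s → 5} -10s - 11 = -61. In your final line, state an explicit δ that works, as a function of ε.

δ = ε/10

Fix ε > 0. We need δ > 0 so that 0 < |s − 5| < δ implies |(-10s - 11) + 61| < ε.
Since (-10s - 11) + 61 = -10(s − 5), we have |(-10s - 11) + 61| = 10|s − 5|.
So 10|s − 5| < ε exactly when |s − 5| < ε/10.
Take δ = ε/10. If 0 < |s − 5| < δ then |(-10s - 11) + 61| = 10|s − 5| < 10·(ε/10) = ε.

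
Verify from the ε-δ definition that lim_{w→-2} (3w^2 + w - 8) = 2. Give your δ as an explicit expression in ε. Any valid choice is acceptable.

δ = min(1, ε/14)

Suppose ε > 0. We want δ > 0 such that 0 < |w + 2| < δ implies |(3w^2 + w - 8) − 2| < ε.
(3w^2 + w - 8) − 2 = 3w^2 + w - 10 = (w + 2)(3w - 5).
So |(3w^2 + w - 8) − 2| = |w + 2|·|3w - 5|.
Assume first that |w + 2| < 1, so |w| < 3. Then |3w - 5| ≤ 3·3 + 5 = 14.
Hence |(3w^2 + w - 8) − 2| ≤ 14|w + 2| < ε provided |w + 2| < ε/14.
Take δ = min(1, ε/14). Then 0 < |w + 2| < δ gives both |w + 2| < 1 and |w + 2| < ε/14, so |(3w^2 + w - 8) − 2| < ε.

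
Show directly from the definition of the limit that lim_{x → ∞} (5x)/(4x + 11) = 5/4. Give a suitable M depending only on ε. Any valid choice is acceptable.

M = (55/16)/ε

Fix ε > 0. We seek M > 0 such that x > M implies |(5x)/(4x + 11) − (5/4)| < ε.
(5x)/(4x + 11) − (5/4) = (4(5x) − 5(4x + 11)) / (4(4x + 11)) = -55/(4(4x + 11)).
For x > 0 we have 4x + 11 > 4x, so |(5x)/(4x + 11) − (5/4)| = 55/(4(4x + 11)) < 55/(4·4x) = (55/16)/x.
Thus |(5x)/(4x + 11) − (5/4)| < ε whenever x > (55/16)/ε.
Take M = (55/16)/ε. If x > M then |(5x)/(4x + 11) − (5/4)| < (55/16)/x < ε.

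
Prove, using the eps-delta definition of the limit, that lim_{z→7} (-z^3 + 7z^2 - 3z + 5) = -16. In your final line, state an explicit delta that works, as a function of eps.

delta = min(1, eps/67)

Suppose eps > 0. We want delta > 0 such that 0 < |z − 7| < delta implies |(-z^3 + 7z^2 - 3z + 5) + 16| < eps.
(-z^3 + 7z^2 - 3z + 5) + 16 = -z^3 + 7z^2 - 3z + 21 = (z − 7)(-z^2 - 3).
So |(-z^3 + 7z^2 - 3z + 5) + 16| = |z − 7|·|-z^2 - 3|.
Require delta ≤ 1. Then |z − 7| < 1 gives |z| < 8, and by the triangle inequality |-z^2 - 3| ≤ 8^2 + 3 = 67.
Hence |(-z^3 + 7z^2 - 3z + 5) + 16| ≤ 67|z − 7| < eps provided |z − 7| < eps/67.
Take delta = min(1, eps/67). Then 0 < |z − 7| < delta gives both |z − 7| < 1 and |z − 7| < eps/67, so |(-z^3 + 7z^2 - 3z + 5) + 16| < eps.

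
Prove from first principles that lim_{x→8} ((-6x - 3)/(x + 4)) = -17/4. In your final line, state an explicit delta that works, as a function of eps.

Suppose eps > 0. We want delta > 0 with 0 < |x − 8| < delta ⇒ |(-6x - 3)/(x + 4) + 17/4| < eps.
Combining over a common denominator, (-6x - 3)/(x + 4) + 17/4 = [(-6x - 3)·12 − (-51)·(x + 4)] / [12·(x + 4)] = -21(x − 8) / (12(x + 4)).
So |(-6x - 3)/(x + 4) + 17/4| = 21|x − 8| / (12·|x + 4|).
Restrict delta ≤ 6. Then |x − 8| < 6 gives |x + 4| = |(x − 8) + 12| ≥ 12 − 6 = 6.
Hence |(-6x - 3)/(x + 4) + 17/4| < 21|x − 8|/(12·6) = (7/24)|x − 8|, which is < eps once |x − 8| < (24/7)eps.
Take delta = min(6, (24/7)eps). Then 0 < |x − 8| < delta forces both bounds, so |(-6x - 3)/(x + 4) + 17/4| < eps.

delta = min(6, (24/7)eps)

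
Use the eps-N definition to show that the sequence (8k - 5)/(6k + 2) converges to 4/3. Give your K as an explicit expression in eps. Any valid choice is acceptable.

K = (23/18)/eps

Let eps > 0. For k ≥ 1, |(8k - 5)/(6k + 2) − (4/3)| = |-46|/(6(6k + 2)) = 46/(6(6k + 2)).
Since 6k + 2 ≥ 6k for k ≥ 1, this is ≤ 46/(6·6k) = (23/18)/k.
So |(8k - 5)/(6k + 2) − (4/3)| < eps whenever k > (23/18)/eps.
Take K = (23/18)/eps. If k > K then |(8k - 5)/(6k + 2) − (4/3)| ≤ (23/18)/k < eps.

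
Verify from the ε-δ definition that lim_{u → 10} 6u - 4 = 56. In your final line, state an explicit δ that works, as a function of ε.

Let ε > 0. We need δ > 0 so that 0 < |u − 10| < δ implies |(6u - 4) − 56| < ε.
Since (6u - 4) − 56 = 6(u − 10), we have |(6u - 4) − 56| = 6|u − 10|.
Thus it suffices that |u − 10| < ε/6.
Choosing δ = ε/6 gives |(6u - 4) − 56| = 6|u − 10| < ε whenever |u − 10| < δ.

δ = ε/6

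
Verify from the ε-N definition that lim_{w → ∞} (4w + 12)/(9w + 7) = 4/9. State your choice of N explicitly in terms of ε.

Let ε > 0. We seek N > 0 such that w > N implies |(4w + 12)/(9w + 7) − (4/9)| < ε.
(4w + 12)/(9w + 7) − (4/9) = (9(4w + 12) − 4(9w + 7)) / (9(9w + 7)) = 80/(9(9w + 7)).
For w > 0 we have 9w + 7 > 9w, so |(4w + 12)/(9w + 7) − (4/9)| = 80/(9(9w + 7)) < 80/(9·9w) = (80/81)/w.
Thus |(4w + 12)/(9w + 7) − (4/9)| < ε whenever w > (80/81)/ε.
Take N = (80/81)/ε. If w > N then |(4w + 12)/(9w + 7) − (4/9)| < (80/81)/w < ε.

N = (80/81)/ε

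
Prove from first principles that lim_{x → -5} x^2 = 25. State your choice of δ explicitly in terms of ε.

δ = min(1, ε/11)

Let ε > 0. We seek δ > 0 with 0 < |x + 5| < δ ⇒ |x^2 − 25| < ε.
Factor: x^2 − 25 = (x + 5)(x - 5), so |x^2 − 25| = |x + 5|·|x - 5|.
Impose δ ≤ 1 so that |x| < 6; then |x - 5| ≤ 11.
Hence |x^2 − 25| ≤ 11|x + 5|, which is < ε once |x + 5| < ε/11.
Take δ = min(1, ε/11). If 0 < |x + 5| < δ then both bounds hold and |x^2 − 25| ≤ 11|x + 5| < 11·(ε/11) = ε.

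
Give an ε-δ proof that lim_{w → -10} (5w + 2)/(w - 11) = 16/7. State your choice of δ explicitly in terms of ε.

δ = min(21/2, (147/38)ε)

Suppose ε > 0. We want δ > 0 with 0 < |w + 10| < δ ⇒ |(5w + 2)/(w - 11) − (16/7)| < ε.
Combining over a common denominator, (5w + 2)/(w - 11) − (16/7) = [(5w + 2)·(-21) − (-48)·(w - 11)] / [(-21)·(w - 11)] = -57(w + 10) / ((-21)(w - 11)).
So |(5w + 2)/(w - 11) − (16/7)| = 57|w + 10| / (21·|w − 11|).
Restrict δ ≤ 21/2. Then |w + 10| < 21/2 gives |w − 11| = |(w + 10) + (-21)| ≥ 21 − 21/2 = 21/2.
Hence |(5w + 2)/(w - 11) − (16/7)| < 57|w + 10|/(21·(21/2)) = (38/147)|w + 10|, which is < ε once |w + 10| < (147/38)ε.
Take δ = min(21/2, (147/38)ε). Then 0 < |w + 10| < δ forces both bounds, so |(5w + 2)/(w - 11) − (16/7)| < ε.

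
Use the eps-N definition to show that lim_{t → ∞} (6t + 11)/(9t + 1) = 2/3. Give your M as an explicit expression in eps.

M = (31/27)/eps

Fix eps > 0. We seek M > 0 such that t > M implies |(6t + 11)/(9t + 1) − (2/3)| < eps.
(6t + 11)/(9t + 1) − (2/3) = (9(6t + 11) − 6(9t + 1)) / (9(9t + 1)) = 93/(9(9t + 1)).
For t > 0 we have 9t + 1 > 9t, so |(6t + 11)/(9t + 1) − (2/3)| = 93/(9(9t + 1)) < 93/(9·9t) = (31/27)/t.
Thus |(6t + 11)/(9t + 1) − (2/3)| < eps whenever t > (31/27)/eps.
Take M = (31/27)/eps. If t > M then |(6t + 11)/(9t + 1) − (2/3)| < (31/27)/t < eps.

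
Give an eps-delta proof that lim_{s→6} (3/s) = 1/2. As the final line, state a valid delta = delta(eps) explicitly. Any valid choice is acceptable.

Let eps > 0 be given. We seek delta > 0 such that 0 < |s − 6| < delta implies |3/s − (1/2)| < eps.
|3/s − (1/2)| = 3·|6 − s|/(6·|s|) = 3|s − 6|/(6|s|).
Require delta ≤ 3 so that |s| > 6 − 3 = 3, hence 6|s| > 18.
Then |3/s − (1/2)| < 3|s − 6|/18, which is < eps when |s − 6| < 6eps.
Take delta = min(3, 6eps). Then 0 < |s − 6| < delta gives both |s − 6| < 3 and |s − 6| < 6eps, so |3/s − (1/2)| < eps.

delta = min(3, 6eps)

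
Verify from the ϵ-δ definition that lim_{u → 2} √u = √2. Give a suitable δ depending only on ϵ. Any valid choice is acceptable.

δ = min(2, √2·ϵ)

Fix ϵ > 0. We want δ > 0 such that 0 < |u − 2| < δ implies |√u − √2| < ϵ.
Rationalise: √u − √2 = (u − 2)/(√u + √2), so |√u − √2| = |u − 2|/(√u + √2).
Restrict δ ≤ 2 so that |u − 2| < 2 forces u > 0, and then √u + √2 > √2.
Hence |√u − √2| < |u − 2|/√2, which is < ϵ once |u − 2| < √2·ϵ.
Take δ = min(2, √2·ϵ). If 0 < |u − 2| < δ then u > 0 and |√u − √2| < |u − 2|/√2 < ϵ.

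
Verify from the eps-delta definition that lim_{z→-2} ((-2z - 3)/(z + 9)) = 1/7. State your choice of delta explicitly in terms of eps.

Let eps > 0 be given. We want delta > 0 with 0 < |z + 2| < delta ⇒ |(-2z - 3)/(z + 9) − (1/7)| < eps.
Combining over a common denominator, (-2z - 3)/(z + 9) − (1/7) = [(-2z - 3)·7 − 1·(z + 9)] / [7·(z + 9)] = -15(z + 2) / (7(z + 9)).
So |(-2z - 3)/(z + 9) − (1/7)| = 15|z + 2| / (7·|z + 9|).
Restrict delta ≤ 7/2. Then |z + 2| < 7/2 gives |z + 9| = |(z + 2) + 7| ≥ 7 − 7/2 = 7/2.
Hence |(-2z - 3)/(z + 9) − (1/7)| < 15|z + 2|/(7·(7/2)) = (30/49)|z + 2|, which is < eps once |z + 2| < (49/30)eps.
Take delta = min(7/2, (49/30)eps). Then 0 < |z + 2| < delta forces both bounds, so |(-2z - 3)/(z + 9) − (1/7)| < eps.

delta = min(7/2, (49/30)eps)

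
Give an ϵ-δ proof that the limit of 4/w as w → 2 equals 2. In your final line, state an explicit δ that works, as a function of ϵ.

δ = min(1, (1/2)ϵ)

Fix ϵ > 0. We seek δ > 0 such that 0 < |w − 2| < δ implies |4/w − 2| < ϵ.
|4/w − 2| = 4·|2 − w|/(2·|w|) = 4|w − 2|/(2|w|).
Require δ ≤ 1 so that |w| > 2 − 1 = 1, hence 2|w| > 2.
Then |4/w − 2| < 4|w − 2|/2, which is < ϵ when |w − 2| < (1/2)ϵ.
Take δ = min(1, (1/2)ϵ). Then 0 < |w − 2| < δ gives both |w − 2| < 1 and |w − 2| < (1/2)ϵ, so |4/w − 2| < ϵ.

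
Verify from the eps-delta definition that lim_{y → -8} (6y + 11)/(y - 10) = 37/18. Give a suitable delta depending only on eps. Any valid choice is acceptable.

Let eps > 0 be given. We want delta > 0 with 0 < |y + 8| < delta ⇒ |(6y + 11)/(y - 10) − (37/18)| < eps.
Combining over a common denominator, (6y + 11)/(y - 10) − (37/18) = [(6y + 11)·(-18) − (-37)·(y - 10)] / [(-18)·(y - 10)] = -71(y + 8) / ((-18)(y - 10)).
So |(6y + 11)/(y - 10) − (37/18)| = 71|y + 8| / (18·|y − 10|).
Restrict delta ≤ 9. Then |y + 8| < 9 gives |y − 10| = |(y + 8) + (-18)| ≥ 18 − 9 = 9.
Hence |(6y + 11)/(y - 10) − (37/18)| < 71|y + 8|/(18·9) = (71/162)|y + 8|, which is < eps once |y + 8| < (162/71)eps.
Take delta = min(9, (162/71)eps). Then 0 < |y + 8| < delta forces both bounds, so |(6y + 11)/(y - 10) − (37/18)| < eps.

delta = min(9, (162/71)eps)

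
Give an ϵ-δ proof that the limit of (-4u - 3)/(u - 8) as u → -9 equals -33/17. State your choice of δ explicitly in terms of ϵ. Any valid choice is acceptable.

δ = min(17/2, (289/70)ϵ)

Let ϵ > 0. We want δ > 0 with 0 < |u + 9| < δ ⇒ |(-4u - 3)/(u - 8) + 33/17| < ϵ.
Combining over a common denominator, (-4u - 3)/(u - 8) + 33/17 = [(-4u - 3)·(-17) − 33·(u - 8)] / [(-17)·(u - 8)] = 35(u + 9) / ((-17)(u - 8)).
So |(-4u - 3)/(u - 8) + 33/17| = 35|u + 9| / (17·|u − 8|).
Require δ ≤ 17/2, so |u − 8| ≥ |-17| − |u + 9| > 17 − 17/2 = 17/2.
Hence |(-4u - 3)/(u - 8) + 33/17| < 35|u + 9|/(17·(17/2)) = (70/289)|u + 9|, which is < ϵ once |u + 9| < (289/70)ϵ.
Take δ = min(17/2, (289/70)ϵ). Then 0 < |u + 9| < δ forces both bounds, so |(-4u - 3)/(u - 8) + 33/17| < ϵ.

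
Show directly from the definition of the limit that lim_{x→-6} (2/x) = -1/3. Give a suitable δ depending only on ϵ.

δ = min(3, 9ϵ)

Let ϵ > 0. We seek δ > 0 such that 0 < |x + 6| < δ implies |2/x + 1/3| < ϵ.
|2/x + 1/3| = 2·|-6 − x|/(6·|x|) = 2|x + 6|/(6|x|).
Require δ ≤ 3 so that |x| > 6 − 3 = 3, hence 6|x| > 18.
Then |2/x + 1/3| < 2|x + 6|/18, which is < ϵ when |x + 6| < 9ϵ.
Take δ = min(3, 9ϵ). Then 0 < |x + 6| < δ gives both |x + 6| < 3 and |x + 6| < 9ϵ, so |2/x + 1/3| < ϵ.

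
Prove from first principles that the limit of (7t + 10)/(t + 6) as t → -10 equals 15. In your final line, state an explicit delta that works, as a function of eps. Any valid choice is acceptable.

Fix eps > 0. We want delta > 0 with 0 < |t + 10| < delta ⇒ |(7t + 10)/(t + 6) − 15| < eps.
Combining over a common denominator, (7t + 10)/(t + 6) − 15 = [(7t + 10)·(-4) − (-60)·(t + 6)] / [(-4)·(t + 6)] = 32(t + 10) / ((-4)(t + 6)).
So |(7t + 10)/(t + 6) − 15| = 32|t + 10| / (4·|t + 6|).
Restrict delta ≤ 2. Then |t + 10| < 2 gives |t + 6| = |(t + 10) + (-4)| ≥ 4 − 2 = 2.
Hence |(7t + 10)/(t + 6) − 15| < 32|t + 10|/(4·2) = 4|t + 10|, which is < eps once |t + 10| < (1/4)eps.
Take delta = min(2, (1/4)eps). Then 0 < |t + 10| < delta forces both bounds, so |(7t + 10)/(t + 6) − 15| < eps.

delta = min(2, (1/4)eps)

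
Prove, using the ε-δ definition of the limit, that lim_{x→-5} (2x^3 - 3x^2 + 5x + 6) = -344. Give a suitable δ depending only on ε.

Fix ε > 0. We want δ > 0 such that 0 < |x + 5| < δ implies |(2x^3 - 3x^2 + 5x + 6) + 344| < ε.
(2x^3 - 3x^2 + 5x + 6) + 344 = 2x^3 - 3x^2 + 5x + 350 = (x + 5)(2x^2 - 13x + 70).
So |(2x^3 - 3x^2 + 5x + 6) + 344| = |x + 5|·|2x^2 - 13x + 70|.
Assume first that |x + 5| < 2, so |x| < 7. Then |2x^2 - 13x + 70| ≤ 2·7^2 + 13·7 + 70 = 259.
Hence |(2x^3 - 3x^2 + 5x + 6) + 344| ≤ 259|x + 5| < ε provided |x + 5| < ε/259.
Choosing δ = min(2, ε/259) ensures both conditions, hence |(2x^3 - 3x^2 + 5x + 6) + 344| < ε.

δ = min(2, ε/259)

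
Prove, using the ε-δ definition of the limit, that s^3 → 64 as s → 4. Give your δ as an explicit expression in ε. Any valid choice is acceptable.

δ = min(2, ε/76)

Suppose ε > 0. We seek δ > 0 with 0 < |s − 4| < δ ⇒ |s^3 − 64| < ε.
Factor: s^3 − 64 = (s − 4)(s^2 + 4s + 16), so |s^3 − 64| = |s − 4|·|s^2 + 4s + 16|.
Restrict δ ≤ 2. Then |s − 4| < 2 gives |s| < 6, so by the triangle inequality |s^2 + 4s + 16| ≤ 6^2 + 4·6 + 16 = 76.
Hence |s^3 − 64| ≤ 76|s − 4|, which is < ε once |s − 4| < ε/76.
Take δ = min(2, ε/76). If 0 < |s − 4| < δ then both bounds hold and |s^3 − 64| ≤ 76|s − 4| < 76·(ε/76) = ε.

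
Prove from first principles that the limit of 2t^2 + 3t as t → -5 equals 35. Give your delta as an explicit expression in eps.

delta = min(1, eps/19)

Suppose eps > 0. We want delta > 0 such that 0 < |t + 5| < delta implies |(2t^2 + 3t) − 35| < eps.
(2t^2 + 3t) − 35 = 2t^2 + 3t - 35 = (t + 5)(2t - 7).
So |(2t^2 + 3t) − 35| = |t + 5|·|2t - 7|.
Require delta ≤ 1. Then |t + 5| < 1 gives |t| < 6, and by the triangle inequality |2t - 7| ≤ 2·6 + 7 = 19.
Hence |(2t^2 + 3t) − 35| ≤ 19|t + 5| < eps provided |t + 5| < eps/19.
Choosing delta = min(1, eps/19) ensures both conditions, hence |(2t^2 + 3t) − 35| < eps.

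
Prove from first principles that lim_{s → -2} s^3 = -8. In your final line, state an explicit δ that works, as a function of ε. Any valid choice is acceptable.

δ = min(1, ε/19)

Suppose ε > 0. We seek δ > 0 with 0 < |s + 2| < δ ⇒ |s^3 + 8| < ε.
Factor: s^3 + 8 = (s + 2)(s^2 - 2s + 4), so |s^3 + 8| = |s + 2|·|s^2 - 2s + 4|.
Restrict δ ≤ 1. Then |s + 2| < 1 gives |s| < 3, so by the triangle inequality |s^2 - 2s + 4| ≤ 3^2 + 2·3 + 4 = 19.
Hence |s^3 + 8| ≤ 19|s + 2|, which is < ε once |s + 2| < ε/19.
Take δ = min(1, ε/19). If 0 < |s + 2| < δ then both bounds hold and |s^3 + 8| ≤ 19|s + 2| < 19·(ε/19) = ε.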